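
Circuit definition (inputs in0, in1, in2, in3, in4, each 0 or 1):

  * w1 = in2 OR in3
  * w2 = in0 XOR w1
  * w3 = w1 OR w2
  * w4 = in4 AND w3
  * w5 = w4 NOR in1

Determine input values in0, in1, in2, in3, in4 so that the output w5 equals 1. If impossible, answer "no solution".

in0=1, in1=0, in2=0, in3=1, in4=0

w5 = w4 NOR in1 must be 1, so both w4 = 0 and in1 = 0.
w4 = in4 AND w3 must be 0, so at least one of in4, w3 is 0.
Check with in0=1, in1=0, in2=0, in3=1, in4=0:
w1 = in2 OR in3 = 0 OR 1 = 1
w2 = in0 XOR w1 = 1 XOR 1 = 0
w3 = w1 OR w2 = 1 OR 0 = 1
w4 = in4 AND w3 = 0 AND 1 = 0
w5 = w4 NOR in1 = 0 NOR 0 = 1
So w5 = 1 as required.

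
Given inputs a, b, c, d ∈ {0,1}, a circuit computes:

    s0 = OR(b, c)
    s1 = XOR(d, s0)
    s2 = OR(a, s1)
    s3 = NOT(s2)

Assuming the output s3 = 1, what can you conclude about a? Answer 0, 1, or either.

0

s3 = NOT(s2) must be 1, so s2 = 0.
s2 = OR(a, s1) must be 0, so both a = 0 and s1 = 0.
s1 = XOR(d, s0) must be 0, so d and s0 are equal.
Every assignment with s3 = 1 has a = 0; there are 4 such assignment(s).
  a=0, b=0, c=0, d=0
  a=0, b=0, c=1, d=1
  a=0, b=1, c=0, d=1
  a=0, b=1, c=1, d=1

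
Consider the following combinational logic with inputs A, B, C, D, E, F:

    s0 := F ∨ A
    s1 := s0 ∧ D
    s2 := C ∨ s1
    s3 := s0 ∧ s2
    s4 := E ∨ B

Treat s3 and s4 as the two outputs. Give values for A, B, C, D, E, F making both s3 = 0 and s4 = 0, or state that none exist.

Check with A=0 B=0 C=0 D=0 E=0 F=0:
s0 = F ∨ A = 0 ∨ 0 = 0
s1 = s0 ∧ D = 0 ∧ 0 = 0
s2 = C ∨ s1 = 0 ∨ 0 = 0
s3 = s0 ∧ s2 = 0 ∧ 0 = 0
s4 = E ∨ B = 0 ∨ 0 = 0
So s3 = 0 and s4 = 0.

A=0 B=0 C=0 D=0 E=0 F=0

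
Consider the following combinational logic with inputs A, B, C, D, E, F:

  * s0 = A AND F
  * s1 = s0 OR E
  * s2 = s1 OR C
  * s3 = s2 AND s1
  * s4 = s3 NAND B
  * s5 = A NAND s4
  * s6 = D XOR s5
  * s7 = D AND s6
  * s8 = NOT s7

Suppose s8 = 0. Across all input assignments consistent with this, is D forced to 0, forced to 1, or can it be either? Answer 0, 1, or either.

1

s8 = NOT s7 must be 0, so s7 = 1.
s7 = D AND s6 must be 1, so both D = 1 and s6 = 1.
Every assignment with s8 = 0 has D = 1; there are 10 such assignment(s).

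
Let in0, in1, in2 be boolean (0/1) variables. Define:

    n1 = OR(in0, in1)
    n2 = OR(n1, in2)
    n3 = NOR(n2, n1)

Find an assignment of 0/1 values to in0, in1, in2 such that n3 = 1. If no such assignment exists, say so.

n3 = NOR(n2, n1) must be 1, so both n2 = 0 and n1 = 0.
n2 = OR(n1, in2) must be 0, so both n1 = 0 and in2 = 0.
n1 = OR(in0, in1) must be 0, so both in0 = 0 and in1 = 0.
Check with in0=0, in1=0, in2=0:
n1 = OR(in0, in1) = OR(0, 0) = 0
n2 = OR(n1, in2) = OR(0, 0) = 0
n3 = NOR(n2, n1) = NOR(0, 0) = 1
So n3 = 1 as required.

in0=0, in1=0, in2=0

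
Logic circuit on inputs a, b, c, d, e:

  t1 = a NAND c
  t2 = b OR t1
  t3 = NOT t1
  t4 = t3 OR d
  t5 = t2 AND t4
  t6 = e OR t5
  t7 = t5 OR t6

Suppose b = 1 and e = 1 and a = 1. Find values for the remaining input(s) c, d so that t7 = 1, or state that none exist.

Check with b = 1 and e = 1 and a = 1 and c=0, d=0:
t1 = a NAND c = 1 NAND 0 = 1
t2 = b OR t1 = 1 OR 1 = 1
t3 = NOT t1 = NOT 1 = 0
t4 = t3 OR d = 0 OR 0 = 0
t5 = t2 AND t4 = 1 AND 0 = 0
t6 = e OR t5 = 1 OR 0 = 1
t7 = t5 OR t6 = 0 OR 1 = 1
So t7 = 1.

c=0, d=0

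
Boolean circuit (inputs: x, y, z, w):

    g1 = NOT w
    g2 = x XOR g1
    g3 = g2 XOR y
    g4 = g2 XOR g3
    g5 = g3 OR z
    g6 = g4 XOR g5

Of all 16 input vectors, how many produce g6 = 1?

8

g6 = g4 XOR g5 must be 1, so g4 and g5 differ.
Enumerating the 16 input combinations, 8 give g6 = 1 and 8 give g6 = 0.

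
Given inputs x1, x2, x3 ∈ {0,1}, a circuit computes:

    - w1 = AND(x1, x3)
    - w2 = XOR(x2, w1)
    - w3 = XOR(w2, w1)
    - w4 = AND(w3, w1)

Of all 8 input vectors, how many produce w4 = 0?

7

w4 = AND(w3, w1) must be 0, so at least one of w3, w1 is 0.
Enumerating the 8 input combinations, 7 give w4 = 0 and 1 give w4 = 1.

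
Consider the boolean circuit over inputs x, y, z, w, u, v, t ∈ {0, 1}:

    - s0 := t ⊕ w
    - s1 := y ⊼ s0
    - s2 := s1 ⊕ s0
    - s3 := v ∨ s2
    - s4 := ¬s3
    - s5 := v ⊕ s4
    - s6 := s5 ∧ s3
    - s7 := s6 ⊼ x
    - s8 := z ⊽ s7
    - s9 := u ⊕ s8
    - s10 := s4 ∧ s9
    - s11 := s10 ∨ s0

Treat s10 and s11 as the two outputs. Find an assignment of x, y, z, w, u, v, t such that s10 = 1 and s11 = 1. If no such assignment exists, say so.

x=1, y=0, z=1, w=1, u=1, v=0, t=0

Check with x=1, y=0, z=1, w=1, u=1, v=0, t=0:
s0 = t ⊕ w = 0 ⊕ 1 = 1
s1 = y ⊼ s0 = 0 ⊼ 1 = 1
s2 = s1 ⊕ s0 = 1 ⊕ 1 = 0
s3 = v ∨ s2 = 0 ∨ 0 = 0
s4 = ¬s3 = ¬0 = 1
s5 = v ⊕ s4 = 0 ⊕ 1 = 1
s6 = s5 ∧ s3 = 1 ∧ 0 = 0
s7 = s6 ⊼ x = 0 ⊼ 1 = 1
s8 = z ⊽ s7 = 1 ⊽ 1 = 0
s9 = u ⊕ s8 = 1 ⊕ 0 = 1
s10 = s4 ∧ s9 = 1 ∧ 1 = 1
s11 = s10 ∨ s0 = 1 ∨ 1 = 1
So s10 = 1 and s11 = 1.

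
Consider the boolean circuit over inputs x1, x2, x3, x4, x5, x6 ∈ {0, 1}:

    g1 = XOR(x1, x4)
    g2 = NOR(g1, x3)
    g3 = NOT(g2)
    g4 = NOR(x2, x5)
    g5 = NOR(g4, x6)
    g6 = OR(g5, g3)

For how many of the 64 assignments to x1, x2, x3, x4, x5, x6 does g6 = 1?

g6 = OR(g5, g3) must be 1, so at least one of g5, g3 is 1.
Enumerating the 64 input combinations, 54 give g6 = 1 and 10 give g6 = 0.

54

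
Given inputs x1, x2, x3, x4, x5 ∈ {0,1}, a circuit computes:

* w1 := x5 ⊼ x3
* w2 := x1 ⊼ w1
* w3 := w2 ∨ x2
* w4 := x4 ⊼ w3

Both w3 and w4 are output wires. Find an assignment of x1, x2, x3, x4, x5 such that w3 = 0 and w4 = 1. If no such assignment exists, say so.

Check with x1=1 x2=0 x3=1 x4=0 x5=0:
w1 = x5 ⊼ x3 = 0 ⊼ 1 = 1
w2 = x1 ⊼ w1 = 1 ⊼ 1 = 0
w3 = w2 ∨ x2 = 0 ∨ 0 = 0
w4 = x4 ⊼ w3 = 0 ⊼ 0 = 1
So w3 = 0 and w4 = 1.

x1=1 x2=0 x3=1 x4=0 x5=0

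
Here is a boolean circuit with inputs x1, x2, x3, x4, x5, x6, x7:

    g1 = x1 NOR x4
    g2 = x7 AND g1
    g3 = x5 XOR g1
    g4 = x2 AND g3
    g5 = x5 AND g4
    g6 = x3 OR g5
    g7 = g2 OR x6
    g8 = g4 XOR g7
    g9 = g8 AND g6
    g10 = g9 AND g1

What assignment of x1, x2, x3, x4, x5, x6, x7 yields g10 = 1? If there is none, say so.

g10 = g9 AND g1 must be 1, so both g9 = 1 and g1 = 1.
Check with x1=0, x2=0, x3=1, x4=0, x5=0, x6=0, x7=1:
g1 = x1 NOR x4 = 0 NOR 0 = 1
g2 = x7 AND g1 = 1 AND 1 = 1
g3 = x5 XOR g1 = 0 XOR 1 = 1
g4 = x2 AND g3 = 0 AND 1 = 0
g5 = x5 AND g4 = 0 AND 0 = 0
g6 = x3 OR g5 = 1 OR 0 = 1
g7 = g2 OR x6 = 1 OR 0 = 1
g8 = g4 XOR g7 = 0 XOR 1 = 1
g9 = g8 AND g6 = 1 AND 1 = 1
g10 = g9 AND g1 = 1 AND 1 = 1
So g10 = 1 as required.

x1=0, x2=0, x3=1, x4=0, x5=0, x6=0, x7=1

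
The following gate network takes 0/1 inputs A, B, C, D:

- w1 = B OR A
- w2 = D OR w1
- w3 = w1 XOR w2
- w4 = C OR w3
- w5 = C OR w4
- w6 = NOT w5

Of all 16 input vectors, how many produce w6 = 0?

w6 = NOT w5 must be 0, so w5 = 1.
w5 = C OR w4 must be 1, so at least one of C, w4 is 1.
Enumerating the 16 input combinations, 9 give w6 = 0 and 7 give w6 = 1.

9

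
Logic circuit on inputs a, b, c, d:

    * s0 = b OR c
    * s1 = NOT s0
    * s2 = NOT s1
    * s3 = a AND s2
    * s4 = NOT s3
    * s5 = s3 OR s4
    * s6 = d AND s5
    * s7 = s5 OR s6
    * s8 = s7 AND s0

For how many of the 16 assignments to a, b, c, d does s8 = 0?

4

s8 = s7 AND s0 must be 0, so at least one of s7, s0 is 0.
Satisfying assignments:
  a=0, b=0, c=0, d=0
  a=0, b=0, c=0, d=1
  a=1, b=0, c=0, d=0
  a=1, b=0, c=0, d=1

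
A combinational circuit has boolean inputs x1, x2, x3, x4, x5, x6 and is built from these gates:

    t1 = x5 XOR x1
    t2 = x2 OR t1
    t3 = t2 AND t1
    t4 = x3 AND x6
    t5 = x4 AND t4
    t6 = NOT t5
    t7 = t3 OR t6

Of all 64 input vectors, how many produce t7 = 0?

t7 = t3 OR t6 must be 0, so both t3 = 0 and t6 = 0.
t3 = t2 AND t1 must be 0, so at least one of t2, t1 is 0.
t6 = NOT t5 must be 0, so t5 = 1.
Satisfying assignments:
  x1=0, x2=0, x3=1, x4=1, x5=0, x6=1
  x1=0, x2=1, x3=1, x4=1, x5=0, x6=1
  x1=1, x2=0, x3=1, x4=1, x5=1, x6=1
  x1=1, x2=1, x3=1, x4=1, x5=1, x6=1

4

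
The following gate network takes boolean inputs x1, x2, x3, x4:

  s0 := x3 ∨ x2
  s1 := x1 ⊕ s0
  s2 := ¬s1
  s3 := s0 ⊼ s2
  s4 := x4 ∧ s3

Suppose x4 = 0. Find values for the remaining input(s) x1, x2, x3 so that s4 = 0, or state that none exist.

x1=0 x2=1 x3=1

Check with x4 = 0 and x1=0, x2=1, x3=1:
s0 = x3 ∨ x2 = 1 ∨ 1 = 1
s1 = x1 ⊕ s0 = 0 ⊕ 1 = 1
s2 = ¬s1 = ¬1 = 0
s3 = s0 ⊼ s2 = 1 ⊼ 0 = 1
s4 = x4 ∧ s3 = 0 ∧ 1 = 0
So s4 = 0.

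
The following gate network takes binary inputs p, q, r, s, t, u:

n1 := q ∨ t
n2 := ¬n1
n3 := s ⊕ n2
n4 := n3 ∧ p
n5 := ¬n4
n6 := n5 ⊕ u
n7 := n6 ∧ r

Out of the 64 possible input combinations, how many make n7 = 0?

n7 = n6 ∧ r must be 0, so at least one of n6, r is 0.
Enumerating the 64 input combinations, 48 give n7 = 0 and 16 give n7 = 1.

48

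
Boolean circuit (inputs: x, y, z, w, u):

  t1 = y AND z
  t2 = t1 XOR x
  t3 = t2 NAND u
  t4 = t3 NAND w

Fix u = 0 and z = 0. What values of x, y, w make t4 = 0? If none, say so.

x=1, y=0, w=1

t4 = t3 NAND w must be 0, so both t3 = 1 and w = 1.
t3 = t2 NAND u must be 1, so at least one of t2, u is 0.
Check with u = 0 and z = 0 and x=1, y=0, w=1:
t1 = y AND z = 0 AND 0 = 0
t2 = t1 XOR x = 0 XOR 1 = 1
t3 = t2 NAND u = 1 NAND 0 = 1
t4 = t3 NAND w = 1 NAND 1 = 0
So t4 = 0.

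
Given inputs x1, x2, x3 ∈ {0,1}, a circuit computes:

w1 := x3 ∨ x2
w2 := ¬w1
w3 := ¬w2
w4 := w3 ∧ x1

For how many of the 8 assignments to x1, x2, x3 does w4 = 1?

3

w4 = w3 ∧ x1 must be 1, so both w3 = 1 and x1 = 1.
Satisfying assignments:
  x1=1, x2=0, x3=1
  x1=1, x2=1, x3=0
  x1=1, x2=1, x3=1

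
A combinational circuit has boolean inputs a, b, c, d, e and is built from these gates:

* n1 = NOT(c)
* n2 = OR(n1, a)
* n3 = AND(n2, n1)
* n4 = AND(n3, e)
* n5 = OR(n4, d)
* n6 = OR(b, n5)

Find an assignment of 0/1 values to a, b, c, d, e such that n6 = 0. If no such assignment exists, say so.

a=1, b=0, c=1, d=0, e=1

n6 = OR(b, n5) must be 0, so both b = 0 and n5 = 0.
n5 = OR(n4, d) must be 0, so both n4 = 0 and d = 0.
Check with a=1, b=0, c=1, d=0, e=1:
n1 = NOT(c) = NOT 1 = 0
n2 = OR(n1, a) = OR(0, 1) = 1
n3 = AND(n2, n1) = AND(1, 0) = 0
n4 = AND(n3, e) = AND(0, 1) = 0
n5 = OR(n4, d) = OR(0, 0) = 0
n6 = OR(b, n5) = OR(0, 0) = 0
So n6 = 0 as required.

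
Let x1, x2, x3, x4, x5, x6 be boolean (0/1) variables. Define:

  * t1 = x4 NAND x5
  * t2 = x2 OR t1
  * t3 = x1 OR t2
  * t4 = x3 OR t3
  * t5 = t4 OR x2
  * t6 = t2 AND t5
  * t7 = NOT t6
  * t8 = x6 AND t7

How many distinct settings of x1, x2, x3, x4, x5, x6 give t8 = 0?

t8 = x6 AND t7 must be 0, so at least one of x6, t7 is 0.
Enumerating the 64 input combinations, 60 give t8 = 0 and 4 give t8 = 1.

60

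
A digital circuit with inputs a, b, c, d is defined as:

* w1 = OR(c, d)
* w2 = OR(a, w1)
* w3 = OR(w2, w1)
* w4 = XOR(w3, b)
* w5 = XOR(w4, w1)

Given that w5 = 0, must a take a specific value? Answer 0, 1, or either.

Both values of a occur among assignments with w5 = 0:
  a=0: a=0, b=0, c=0, d=0
  a=1: a=1, b=0, c=0, d=1

either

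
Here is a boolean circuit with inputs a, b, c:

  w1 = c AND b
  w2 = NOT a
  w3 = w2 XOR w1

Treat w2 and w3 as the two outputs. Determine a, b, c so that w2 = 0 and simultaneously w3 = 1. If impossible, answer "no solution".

a=1, b=1, c=1

Check with a=1, b=1, c=1:
w1 = c AND b = 1 AND 1 = 1
w2 = NOT a = NOT 1 = 0
w3 = w2 XOR w1 = 0 XOR 1 = 1
So w2 = 0 and w3 = 1.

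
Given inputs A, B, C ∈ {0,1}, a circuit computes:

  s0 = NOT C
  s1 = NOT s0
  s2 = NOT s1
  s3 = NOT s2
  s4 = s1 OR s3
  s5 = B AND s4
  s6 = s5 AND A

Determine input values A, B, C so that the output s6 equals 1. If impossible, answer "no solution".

A=1 B=1 C=1

s6 = s5 AND A must be 1, so both s5 = 1 and A = 1.
s5 = B AND s4 must be 1, so both B = 1 and s4 = 1.
s4 = s1 OR s3 must be 1, so at least one of s1, s3 is 1.
Check with A=1 B=1 C=1:
s0 = NOT C = NOT 1 = 0
s1 = NOT s0 = NOT 0 = 1
s2 = NOT s1 = NOT 1 = 0
s3 = NOT s2 = NOT 0 = 1
s4 = s1 OR s3 = 1 OR 1 = 1
s5 = B AND s4 = 1 AND 1 = 1
s6 = s5 AND A = 1 AND 1 = 1
So s6 = 1 as required.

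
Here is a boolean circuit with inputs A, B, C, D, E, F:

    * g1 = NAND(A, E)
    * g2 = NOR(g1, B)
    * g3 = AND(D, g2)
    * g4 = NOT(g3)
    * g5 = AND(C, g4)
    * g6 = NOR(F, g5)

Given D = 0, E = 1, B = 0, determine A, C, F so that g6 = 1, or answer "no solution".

A=1, C=0, F=0

g6 = NOR(F, g5) must be 1, so both F = 0 and g5 = 0.
g5 = AND(C, g4) must be 0, so at least one of C, g4 is 0.
Check with D = 0, E = 1, B = 0 and A=1, C=0, F=0:
g1 = NAND(A, E) = NAND(1, 1) = 0
g2 = NOR(g1, B) = NOR(0, 0) = 1
g3 = AND(D, g2) = AND(0, 1) = 0
g4 = NOT(g3) = NOT 0 = 1
g5 = AND(C, g4) = AND(0, 1) = 0
g6 = NOR(F, g5) = NOR(0, 0) = 1
So g6 = 1.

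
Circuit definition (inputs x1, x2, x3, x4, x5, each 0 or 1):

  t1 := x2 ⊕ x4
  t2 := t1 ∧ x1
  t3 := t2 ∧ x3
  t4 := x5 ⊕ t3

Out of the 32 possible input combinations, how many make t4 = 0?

t4 = x5 ⊕ t3 must be 0, so x5 and t3 are equal.
Enumerating the 32 input combinations, 16 give t4 = 0 and 16 give t4 = 1.

16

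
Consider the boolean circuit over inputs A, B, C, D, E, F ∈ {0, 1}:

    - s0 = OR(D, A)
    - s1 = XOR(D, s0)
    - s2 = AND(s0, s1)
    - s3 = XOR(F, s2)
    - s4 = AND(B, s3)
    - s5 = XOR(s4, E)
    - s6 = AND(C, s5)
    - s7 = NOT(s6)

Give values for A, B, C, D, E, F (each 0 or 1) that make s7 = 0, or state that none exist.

s7 = NOT(s6) must be 0, so s6 = 1.
s6 = AND(C, s5) must be 1, so both C = 1 and s5 = 1.
Check with A=1, B=1, C=1, D=1, E=1, F=0:
s0 = OR(D, A) = OR(1, 1) = 1
s1 = XOR(D, s0) = XOR(1, 1) = 0
s2 = AND(s0, s1) = AND(1, 0) = 0
s3 = XOR(F, s2) = XOR(0, 0) = 0
s4 = AND(B, s3) = AND(1, 0) = 0
s5 = XOR(s4, E) = XOR(0, 1) = 1
s6 = AND(C, s5) = AND(1, 1) = 1
s7 = NOT(s6) = NOT 1 = 0
So s7 = 0 as required.

A=1, B=1, C=1, D=1, E=1, F=0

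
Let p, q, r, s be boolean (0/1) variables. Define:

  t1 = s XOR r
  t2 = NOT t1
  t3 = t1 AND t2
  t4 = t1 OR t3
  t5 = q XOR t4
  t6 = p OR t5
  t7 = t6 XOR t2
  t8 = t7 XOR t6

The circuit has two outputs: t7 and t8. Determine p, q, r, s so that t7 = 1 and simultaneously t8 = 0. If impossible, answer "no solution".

p=1, q=0, r=1, s=0

Check with p=1, q=0, r=1, s=0:
t1 = s XOR r = 0 XOR 1 = 1
t2 = NOT t1 = NOT 1 = 0
t3 = t1 AND t2 = 1 AND 0 = 0
t4 = t1 OR t3 = 1 OR 0 = 1
t5 = q XOR t4 = 0 XOR 1 = 1
t6 = p OR t5 = 1 OR 1 = 1
t7 = t6 XOR t2 = 1 XOR 0 = 1
t8 = t7 XOR t6 = 1 XOR 1 = 0
So t7 = 1 and t8 = 0.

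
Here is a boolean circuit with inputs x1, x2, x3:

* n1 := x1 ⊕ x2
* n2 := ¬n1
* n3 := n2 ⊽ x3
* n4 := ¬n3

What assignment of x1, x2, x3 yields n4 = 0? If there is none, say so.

n4 = ¬n3 must be 0, so n3 = 1.
n3 = n2 ⊽ x3 must be 1, so both n2 = 0 and x3 = 0.
n2 = ¬n1 must be 0, so n1 = 1.
Check with x1=1, x2=0, x3=0:
n1 = x1 ⊕ x2 = 1 ⊕ 0 = 1
n2 = ¬n1 = ¬1 = 0
n3 = n2 ⊽ x3 = 0 ⊽ 0 = 1
n4 = ¬n3 = ¬1 = 0
So n4 = 0 as required.

x1=1, x2=0, x3=0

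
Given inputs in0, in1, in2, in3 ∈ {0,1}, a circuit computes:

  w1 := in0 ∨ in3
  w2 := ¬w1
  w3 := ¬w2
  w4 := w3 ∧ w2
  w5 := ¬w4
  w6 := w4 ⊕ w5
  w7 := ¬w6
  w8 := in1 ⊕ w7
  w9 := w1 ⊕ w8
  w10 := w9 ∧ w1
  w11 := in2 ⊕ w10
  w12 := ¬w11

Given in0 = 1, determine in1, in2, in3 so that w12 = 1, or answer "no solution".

in1=0, in2=1, in3=1

w12 = ¬w11 must be 1, so w11 = 0.
w11 = in2 ⊕ w10 must be 0, so in2 and w10 are equal.
Check with in0 = 1 and in1=0, in2=1, in3=1:
w1 = in0 ∨ in3 = 1 ∨ 1 = 1
w2 = ¬w1 = ¬1 = 0
w3 = ¬w2 = ¬0 = 1
w4 = w3 ∧ w2 = 1 ∧ 0 = 0
w5 = ¬w4 = ¬0 = 1
w6 = w4 ⊕ w5 = 0 ⊕ 1 = 1
w7 = ¬w6 = ¬1 = 0
w8 = in1 ⊕ w7 = 0 ⊕ 0 = 0
w9 = w1 ⊕ w8 = 1 ⊕ 0 = 1
w10 = w9 ∧ w1 = 1 ∧ 1 = 1
w11 = in2 ⊕ w10 = 1 ⊕ 1 = 0
w12 = ¬w11 = ¬0 = 1
So w12 = 1.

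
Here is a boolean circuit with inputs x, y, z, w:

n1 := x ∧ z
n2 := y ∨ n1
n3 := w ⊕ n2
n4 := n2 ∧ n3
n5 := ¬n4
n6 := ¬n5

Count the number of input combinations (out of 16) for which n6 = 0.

n6 = ¬n5 must be 0, so n5 = 1.
Enumerating the 16 input combinations, 11 give n6 = 0 and 5 give n6 = 1.

11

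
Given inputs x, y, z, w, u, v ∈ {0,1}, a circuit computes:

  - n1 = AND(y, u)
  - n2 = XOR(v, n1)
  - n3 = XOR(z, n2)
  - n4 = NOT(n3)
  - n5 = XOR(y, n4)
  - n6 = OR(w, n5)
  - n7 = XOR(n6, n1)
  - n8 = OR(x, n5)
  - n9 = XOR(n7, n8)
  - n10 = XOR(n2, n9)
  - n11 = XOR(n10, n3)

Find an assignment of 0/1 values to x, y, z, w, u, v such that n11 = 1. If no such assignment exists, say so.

x=1 y=1 z=1 w=0 u=0 v=0

n11 = XOR(n10, n3) must be 1, so n10 and n3 differ.
Check with x=1 y=1 z=1 w=0 u=0 v=0:
n1 = AND(y, u) = AND(1, 0) = 0
n2 = XOR(v, n1) = XOR(0, 0) = 0
n3 = XOR(z, n2) = XOR(1, 0) = 1
n4 = NOT(n3) = NOT 1 = 0
n5 = XOR(y, n4) = XOR(1, 0) = 1
n6 = OR(w, n5) = OR(0, 1) = 1
n7 = XOR(n6, n1) = XOR(1, 0) = 1
n8 = OR(x, n5) = OR(1, 1) = 1
n9 = XOR(n7, n8) = XOR(1, 1) = 0
n10 = XOR(n2, n9) = XOR(0, 0) = 0
n11 = XOR(n10, n3) = XOR(0, 1) = 1
So n11 = 1 as required.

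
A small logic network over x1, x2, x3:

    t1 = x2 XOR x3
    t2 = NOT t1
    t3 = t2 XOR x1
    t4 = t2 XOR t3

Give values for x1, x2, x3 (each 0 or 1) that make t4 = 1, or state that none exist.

t4 = t2 XOR t3 must be 1, so t2 and t3 differ.
Check with x1=1, x2=0, x3=0:
t1 = x2 XOR x3 = 0 XOR 0 = 0
t2 = NOT t1 = NOT 0 = 1
t3 = t2 XOR x1 = 1 XOR 1 = 0
t4 = t2 XOR t3 = 1 XOR 0 = 1
So t4 = 1 as required.

x1=1, x2=0, x3=0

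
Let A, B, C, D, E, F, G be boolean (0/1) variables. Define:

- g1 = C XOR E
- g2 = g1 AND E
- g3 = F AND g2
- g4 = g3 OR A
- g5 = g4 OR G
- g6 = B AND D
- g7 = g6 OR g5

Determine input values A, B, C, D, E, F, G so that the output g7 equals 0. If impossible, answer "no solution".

A=0, B=0, C=0, D=0, E=0, F=1, G=0

g7 = g6 OR g5 must be 0, so both g6 = 0 and g5 = 0.
g6 = B AND D must be 0, so at least one of B, D is 0.
Check with A=0, B=0, C=0, D=0, E=0, F=1, G=0:
g1 = C XOR E = 0 XOR 0 = 0
g2 = g1 AND E = 0 AND 0 = 0
g3 = F AND g2 = 1 AND 0 = 0
g4 = g3 OR A = 0 OR 0 = 0
g5 = g4 OR G = 0 OR 0 = 0
g6 = B AND D = 0 AND 0 = 0
g7 = g6 OR g5 = 0 OR 0 = 0
So g7 = 0 as required.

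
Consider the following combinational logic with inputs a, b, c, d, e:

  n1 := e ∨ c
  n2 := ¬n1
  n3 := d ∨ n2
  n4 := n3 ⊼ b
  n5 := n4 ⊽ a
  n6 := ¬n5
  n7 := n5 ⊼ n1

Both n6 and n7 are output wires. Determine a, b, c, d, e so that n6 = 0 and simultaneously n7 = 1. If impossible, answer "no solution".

Check with a=0, b=1, c=0, d=1, e=0:
n1 = e ∨ c = 0 ∨ 0 = 0
n2 = ¬n1 = ¬0 = 1
n3 = d ∨ n2 = 1 ∨ 1 = 1
n4 = n3 ⊼ b = 1 ⊼ 1 = 0
n5 = n4 ⊽ a = 0 ⊽ 0 = 1
n6 = ¬n5 = ¬1 = 0
n7 = n5 ⊼ n1 = 1 ⊼ 0 = 1
So n6 = 0 and n7 = 1.

a=0, b=1, c=0, d=1, e=0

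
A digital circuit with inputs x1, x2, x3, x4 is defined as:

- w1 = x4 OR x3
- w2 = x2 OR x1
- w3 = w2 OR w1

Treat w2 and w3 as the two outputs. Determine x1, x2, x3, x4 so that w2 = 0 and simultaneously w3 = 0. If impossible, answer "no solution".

Check with x1=0 x2=0 x3=0 x4=0:
w1 = x4 OR x3 = 0 OR 0 = 0
w2 = x2 OR x1 = 0 OR 0 = 0
w3 = w2 OR w1 = 0 OR 0 = 0
So w2 = 0 and w3 = 0.

x1=0 x2=0 x3=0 x4=0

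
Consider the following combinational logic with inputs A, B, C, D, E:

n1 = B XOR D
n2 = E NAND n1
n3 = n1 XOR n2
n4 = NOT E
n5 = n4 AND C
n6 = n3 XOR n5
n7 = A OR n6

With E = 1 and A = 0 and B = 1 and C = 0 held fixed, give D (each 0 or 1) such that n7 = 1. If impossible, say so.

D=1

Check with E = 1 and A = 0 and B = 1 and C = 0 and D=1:
n1 = B XOR D = 1 XOR 1 = 0
n2 = E NAND n1 = 1 NAND 0 = 1
n3 = n1 XOR n2 = 0 XOR 1 = 1
n4 = NOT E = NOT 1 = 0
n5 = n4 AND C = 0 AND 0 = 0
n6 = n3 XOR n5 = 1 XOR 0 = 1
n7 = A OR n6 = 0 OR 1 = 1
So n7 = 1.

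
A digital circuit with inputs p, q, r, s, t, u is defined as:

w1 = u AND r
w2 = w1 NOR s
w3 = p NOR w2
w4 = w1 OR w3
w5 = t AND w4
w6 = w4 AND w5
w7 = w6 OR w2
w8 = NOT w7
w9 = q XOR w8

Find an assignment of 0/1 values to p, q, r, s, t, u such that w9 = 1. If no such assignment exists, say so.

p=0, q=1, r=1, s=1, t=1, u=0

w9 = q XOR w8 must be 1, so q and w8 differ.
Check with p=0, q=1, r=1, s=1, t=1, u=0:
w1 = u AND r = 0 AND 1 = 0
w2 = w1 NOR s = 0 NOR 1 = 0
w3 = p NOR w2 = 0 NOR 0 = 1
w4 = w1 OR w3 = 0 OR 1 = 1
w5 = t AND w4 = 1 AND 1 = 1
w6 = w4 AND w5 = 1 AND 1 = 1
w7 = w6 OR w2 = 1 OR 0 = 1
w8 = NOT w7 = NOT 1 = 0
w9 = q XOR w8 = 1 XOR 0 = 1
So w9 = 1 as required.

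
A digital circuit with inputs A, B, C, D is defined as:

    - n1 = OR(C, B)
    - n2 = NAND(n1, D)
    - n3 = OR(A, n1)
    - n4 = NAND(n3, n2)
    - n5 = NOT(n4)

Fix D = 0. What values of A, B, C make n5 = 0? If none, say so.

n5 = NOT(n4) must be 0, so n4 = 1.
n4 = NAND(n3, n2) must be 1, so at least one of n3, n2 is 0.
Check with D = 0 and A=0, B=0, C=0:
n1 = OR(C, B) = OR(0, 0) = 0
n2 = NAND(n1, D) = NAND(0, 0) = 1
n3 = OR(A, n1) = OR(0, 0) = 0
n4 = NAND(n3, n2) = NAND(0, 1) = 1
n5 = NOT(n4) = NOT 1 = 0
So n5 = 0.

A=0, B=0, C=0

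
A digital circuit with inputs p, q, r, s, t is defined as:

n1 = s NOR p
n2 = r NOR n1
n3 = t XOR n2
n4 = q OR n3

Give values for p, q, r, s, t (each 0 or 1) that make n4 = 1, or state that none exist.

p=1 q=1 r=0 s=1 t=0

n4 = q OR n3 must be 1, so at least one of q, n3 is 1.
Check with p=1 q=1 r=0 s=1 t=0:
n1 = s NOR p = 1 NOR 1 = 0
n2 = r NOR n1 = 0 NOR 0 = 1
n3 = t XOR n2 = 0 XOR 1 = 1
n4 = q OR n3 = 1 OR 1 = 1
So n4 = 1 as required.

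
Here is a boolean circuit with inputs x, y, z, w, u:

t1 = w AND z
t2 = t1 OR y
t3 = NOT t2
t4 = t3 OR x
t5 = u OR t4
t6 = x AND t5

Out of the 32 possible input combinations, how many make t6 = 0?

16

t6 = x AND t5 must be 0, so at least one of x, t5 is 0.
Enumerating the 32 input combinations, 16 give t6 = 0 and 16 give t6 = 1.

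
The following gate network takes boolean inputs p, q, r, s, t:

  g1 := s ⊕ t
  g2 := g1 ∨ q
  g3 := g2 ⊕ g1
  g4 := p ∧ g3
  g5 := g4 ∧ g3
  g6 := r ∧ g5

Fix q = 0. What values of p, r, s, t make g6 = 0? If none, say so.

g6 = r ∧ g5 must be 0, so at least one of r, g5 is 0.
Check with q = 0 and p=0, r=0, s=1, t=0:
g1 = s ⊕ t = 1 ⊕ 0 = 1
g2 = g1 ∨ q = 1 ∨ 0 = 1
g3 = g2 ⊕ g1 = 1 ⊕ 1 = 0
g4 = p ∧ g3 = 0 ∧ 0 = 0
g5 = g4 ∧ g3 = 0 ∧ 0 = 0
g6 = r ∧ g5 = 0 ∧ 0 = 0
So g6 = 0.

p=0, r=0, s=1, t=0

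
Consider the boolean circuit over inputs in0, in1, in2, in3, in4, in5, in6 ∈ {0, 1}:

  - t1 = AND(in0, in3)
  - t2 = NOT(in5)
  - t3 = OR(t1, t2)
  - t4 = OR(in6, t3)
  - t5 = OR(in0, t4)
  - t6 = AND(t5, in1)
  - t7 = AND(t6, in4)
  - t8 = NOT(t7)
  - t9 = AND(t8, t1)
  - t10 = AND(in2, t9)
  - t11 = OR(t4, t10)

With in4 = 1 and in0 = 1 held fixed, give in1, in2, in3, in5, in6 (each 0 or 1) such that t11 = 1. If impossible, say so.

in1=0 in2=0 in3=0 in5=0 in6=0

Check with in4 = 1 and in0 = 1 and in1=0, in2=0, in3=0, in5=0, in6=0:
t1 = AND(in0, in3) = AND(1, 0) = 0
t2 = NOT(in5) = NOT 0 = 1
t3 = OR(t1, t2) = OR(0, 1) = 1
t4 = OR(in6, t3) = OR(0, 1) = 1
t5 = OR(in0, t4) = OR(1, 1) = 1
t6 = AND(t5, in1) = AND(1, 0) = 0
t7 = AND(t6, in4) = AND(0, 1) = 0
t8 = NOT(t7) = NOT 0 = 1
t9 = AND(t8, t1) = AND(1, 0) = 0
t10 = AND(in2, t9) = AND(0, 0) = 0
t11 = OR(t4, t10) = OR(1, 0) = 1
So t11 = 1.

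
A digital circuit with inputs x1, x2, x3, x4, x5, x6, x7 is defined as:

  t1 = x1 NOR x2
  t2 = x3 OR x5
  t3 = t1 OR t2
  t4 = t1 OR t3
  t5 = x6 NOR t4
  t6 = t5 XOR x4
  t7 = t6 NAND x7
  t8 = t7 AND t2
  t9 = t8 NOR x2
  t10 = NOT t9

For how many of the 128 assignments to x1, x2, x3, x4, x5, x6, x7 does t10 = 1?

100

t10 = NOT t9 must be 1, so t9 = 0.
t9 = t8 NOR x2 must be 0, so at least one of t8, x2 is 1.
Enumerating the 128 input combinations, 100 give t10 = 1 and 28 give t10 = 0.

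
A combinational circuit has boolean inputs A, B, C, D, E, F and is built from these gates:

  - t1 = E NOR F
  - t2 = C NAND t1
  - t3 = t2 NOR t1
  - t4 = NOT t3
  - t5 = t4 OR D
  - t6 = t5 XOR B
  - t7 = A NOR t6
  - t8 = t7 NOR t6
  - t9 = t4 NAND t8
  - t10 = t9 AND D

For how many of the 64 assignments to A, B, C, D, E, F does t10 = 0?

40

t10 = t9 AND D must be 0, so at least one of t9, D is 0.
Enumerating the 64 input combinations, 40 give t10 = 0 and 24 give t10 = 1.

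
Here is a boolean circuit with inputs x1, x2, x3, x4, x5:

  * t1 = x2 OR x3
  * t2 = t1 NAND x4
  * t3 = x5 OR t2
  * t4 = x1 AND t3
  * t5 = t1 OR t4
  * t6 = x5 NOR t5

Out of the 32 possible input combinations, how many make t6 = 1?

t6 = x5 NOR t5 must be 1, so both x5 = 0 and t5 = 0.
Satisfying assignments:
  x1=0, x2=0, x3=0, x4=0, x5=0
  x1=0, x2=0, x3=0, x4=1, x5=0

2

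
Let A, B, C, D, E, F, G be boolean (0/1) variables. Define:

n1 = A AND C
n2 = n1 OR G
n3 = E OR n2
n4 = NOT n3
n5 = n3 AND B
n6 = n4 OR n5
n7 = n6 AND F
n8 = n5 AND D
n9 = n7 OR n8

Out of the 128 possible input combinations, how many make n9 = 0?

77

n9 = n7 OR n8 must be 0, so both n7 = 0 and n8 = 0.
n7 = n6 AND F must be 0, so at least one of n6, F is 0.
Enumerating the 128 input combinations, 77 give n9 = 0 and 51 give n9 = 1.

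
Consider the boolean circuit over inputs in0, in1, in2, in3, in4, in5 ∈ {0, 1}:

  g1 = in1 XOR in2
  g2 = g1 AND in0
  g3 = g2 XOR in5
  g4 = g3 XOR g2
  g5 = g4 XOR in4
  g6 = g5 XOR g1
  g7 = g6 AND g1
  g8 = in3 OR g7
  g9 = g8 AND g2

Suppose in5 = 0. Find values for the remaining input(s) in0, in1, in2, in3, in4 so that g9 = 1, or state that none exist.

g9 = g8 AND g2 must be 1, so both g8 = 1 and g2 = 1.
g8 = in3 OR g7 must be 1, so at least one of in3, g7 is 1.
Check with in5 = 0 and in0=1, in1=0, in2=1, in3=1, in4=0:
g1 = in1 XOR in2 = 0 XOR 1 = 1
g2 = g1 AND in0 = 1 AND 1 = 1
g3 = g2 XOR in5 = 1 XOR 0 = 1
g4 = g3 XOR g2 = 1 XOR 1 = 0
g5 = g4 XOR in4 = 0 XOR 0 = 0
g6 = g5 XOR g1 = 0 XOR 1 = 1
g7 = g6 AND g1 = 1 AND 1 = 1
g8 = in3 OR g7 = 1 OR 1 = 1
g9 = g8 AND g2 = 1 AND 1 = 1
So g9 = 1.

in0=1 in1=0 in2=1 in3=1 in4=0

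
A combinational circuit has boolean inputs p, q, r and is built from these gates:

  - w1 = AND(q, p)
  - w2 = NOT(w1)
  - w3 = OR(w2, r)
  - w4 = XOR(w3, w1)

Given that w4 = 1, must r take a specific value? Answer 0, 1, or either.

either

Both values of r occur among assignments with w4 = 1:
  r=0: p=0, q=0, r=0
  r=1: p=0, q=0, r=1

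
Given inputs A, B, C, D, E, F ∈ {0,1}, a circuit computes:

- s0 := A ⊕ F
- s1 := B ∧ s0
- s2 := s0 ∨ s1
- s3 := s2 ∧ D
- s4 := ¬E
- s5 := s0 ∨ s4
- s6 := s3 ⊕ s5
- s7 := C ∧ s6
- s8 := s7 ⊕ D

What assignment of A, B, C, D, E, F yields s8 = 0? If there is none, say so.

A=0 B=1 C=1 D=1 E=0 F=0

s8 = s7 ⊕ D must be 0, so s7 and D are equal.
Check with A=0 B=1 C=1 D=1 E=0 F=0:
s0 = A ⊕ F = 0 ⊕ 0 = 0
s1 = B ∧ s0 = 1 ∧ 0 = 0
s2 = s0 ∨ s1 = 0 ∨ 0 = 0
s3 = s2 ∧ D = 0 ∧ 1 = 0
s4 = ¬E = ¬0 = 1
s5 = s0 ∨ s4 = 0 ∨ 1 = 1
s6 = s3 ⊕ s5 = 0 ⊕ 1 = 1
s7 = C ∧ s6 = 1 ∧ 1 = 1
s8 = s7 ⊕ D = 1 ⊕ 1 = 0
So s8 = 0 as required.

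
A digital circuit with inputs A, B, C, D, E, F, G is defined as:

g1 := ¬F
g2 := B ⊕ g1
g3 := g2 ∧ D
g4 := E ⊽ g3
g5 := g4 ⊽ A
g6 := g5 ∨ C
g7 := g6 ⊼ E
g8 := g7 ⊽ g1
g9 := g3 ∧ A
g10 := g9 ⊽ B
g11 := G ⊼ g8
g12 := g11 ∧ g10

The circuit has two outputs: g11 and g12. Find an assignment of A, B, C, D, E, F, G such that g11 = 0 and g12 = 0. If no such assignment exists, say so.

Check with A=0, B=1, C=0, D=0, E=1, F=1, G=1:
g1 = ¬F = ¬1 = 0
g2 = B ⊕ g1 = 1 ⊕ 0 = 1
g3 = g2 ∧ D = 1 ∧ 0 = 0
g4 = E ⊽ g3 = 1 ⊽ 0 = 0
g5 = g4 ⊽ A = 0 ⊽ 0 = 1
g6 = g5 ∨ C = 1 ∨ 0 = 1
g7 = g6 ⊼ E = 1 ⊼ 1 = 0
g8 = g7 ⊽ g1 = 0 ⊽ 0 = 1
g9 = g3 ∧ A = 0 ∧ 0 = 0
g10 = g9 ⊽ B = 0 ⊽ 1 = 0
g11 = G ⊼ g8 = 1 ⊼ 1 = 0
g12 = g11 ∧ g10 = 0 ∧ 0 = 0
So g11 = 0 and g12 = 0.

A=0, B=1, C=0, D=0, E=1, F=1, G=1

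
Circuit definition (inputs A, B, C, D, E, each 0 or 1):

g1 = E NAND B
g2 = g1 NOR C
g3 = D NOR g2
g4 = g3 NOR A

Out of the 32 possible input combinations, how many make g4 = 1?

9

g4 = g3 NOR A must be 1, so both g3 = 0 and A = 0.
g3 = D NOR g2 must be 0, so at least one of D, g2 is 1.
Enumerating the 32 input combinations, 9 give g4 = 1 and 23 give g4 = 0.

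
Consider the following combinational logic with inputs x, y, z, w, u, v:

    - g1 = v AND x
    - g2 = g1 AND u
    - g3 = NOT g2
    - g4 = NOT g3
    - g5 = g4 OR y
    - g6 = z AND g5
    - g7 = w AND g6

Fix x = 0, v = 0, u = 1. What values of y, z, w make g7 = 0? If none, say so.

g7 = w AND g6 must be 0, so at least one of w, g6 is 0.
Check with x = 0, v = 0, u = 1 and y=0, z=1, w=0:
g1 = v AND x = 0 AND 0 = 0
g2 = g1 AND u = 0 AND 1 = 0
g3 = NOT g2 = NOT 0 = 1
g4 = NOT g3 = NOT 1 = 0
g5 = g4 OR y = 0 OR 0 = 0
g6 = z AND g5 = 1 AND 0 = 0
g7 = w AND g6 = 0 AND 0 = 0
So g7 = 0.

y=0, z=1, w=0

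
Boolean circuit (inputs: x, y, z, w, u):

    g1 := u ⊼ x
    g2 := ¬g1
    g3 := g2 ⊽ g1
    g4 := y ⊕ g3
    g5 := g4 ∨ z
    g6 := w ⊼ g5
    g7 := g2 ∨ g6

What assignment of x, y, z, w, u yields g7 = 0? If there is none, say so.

Check with x=0 y=0 z=1 w=1 u=1:
g1 = u ⊼ x = 1 ⊼ 0 = 1
g2 = ¬g1 = ¬1 = 0
g3 = g2 ⊽ g1 = 0 ⊽ 1 = 0
g4 = y ⊕ g3 = 0 ⊕ 0 = 0
g5 = g4 ∨ z = 0 ∨ 1 = 1
g6 = w ⊼ g5 = 1 ⊼ 1 = 0
g7 = g2 ∨ g6 = 0 ∨ 0 = 0
So g7 = 0 as required.

x=0 y=0 z=1 w=1 u=1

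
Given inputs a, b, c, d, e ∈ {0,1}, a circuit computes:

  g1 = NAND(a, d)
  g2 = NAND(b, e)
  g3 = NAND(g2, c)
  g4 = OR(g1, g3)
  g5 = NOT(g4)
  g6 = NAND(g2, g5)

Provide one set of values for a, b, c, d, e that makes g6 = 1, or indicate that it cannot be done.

a=1 b=1 c=1 d=0 e=0

g6 = NAND(g2, g5) must be 1, so at least one of g2, g5 is 0.
Check with a=1 b=1 c=1 d=0 e=0:
g1 = NAND(a, d) = NAND(1, 0) = 1
g2 = NAND(b, e) = NAND(1, 0) = 1
g3 = NAND(g2, c) = NAND(1, 1) = 0
g4 = OR(g1, g3) = OR(1, 0) = 1
g5 = NOT(g4) = NOT 1 = 0
g6 = NAND(g2, g5) = NAND(1, 0) = 1
So g6 = 1 as required.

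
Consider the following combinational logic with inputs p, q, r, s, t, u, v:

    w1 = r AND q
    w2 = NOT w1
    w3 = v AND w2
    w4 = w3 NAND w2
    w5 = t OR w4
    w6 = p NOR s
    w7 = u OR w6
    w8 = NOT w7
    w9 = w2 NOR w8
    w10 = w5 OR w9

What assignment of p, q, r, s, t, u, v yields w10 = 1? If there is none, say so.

w10 = w5 OR w9 must be 1, so at least one of w5, w9 is 1.
Check with p=1, q=1, r=1, s=0, t=0, u=0, v=1:
w1 = r AND q = 1 AND 1 = 1
w2 = NOT w1 = NOT 1 = 0
w3 = v AND w2 = 1 AND 0 = 0
w4 = w3 NAND w2 = 0 NAND 0 = 1
w5 = t OR w4 = 0 OR 1 = 1
w6 = p NOR s = 1 NOR 0 = 0
w7 = u OR w6 = 0 OR 0 = 0
w8 = NOT w7 = NOT 0 = 1
w9 = w2 NOR w8 = 0 NOR 1 = 0
w10 = w5 OR w9 = 1 OR 0 = 1
So w10 = 1 as required.

p=1, q=1, r=1, s=0, t=0, u=0, v=1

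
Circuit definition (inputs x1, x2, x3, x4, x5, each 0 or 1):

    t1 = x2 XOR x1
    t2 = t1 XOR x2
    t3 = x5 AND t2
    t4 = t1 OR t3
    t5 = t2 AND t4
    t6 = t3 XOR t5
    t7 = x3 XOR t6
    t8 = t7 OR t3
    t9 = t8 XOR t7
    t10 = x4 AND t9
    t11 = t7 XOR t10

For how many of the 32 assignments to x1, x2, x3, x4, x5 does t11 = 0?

14

t11 = t7 XOR t10 must be 0, so t7 and t10 are equal.
Enumerating the 32 input combinations, 14 give t11 = 0 and 18 give t11 = 1.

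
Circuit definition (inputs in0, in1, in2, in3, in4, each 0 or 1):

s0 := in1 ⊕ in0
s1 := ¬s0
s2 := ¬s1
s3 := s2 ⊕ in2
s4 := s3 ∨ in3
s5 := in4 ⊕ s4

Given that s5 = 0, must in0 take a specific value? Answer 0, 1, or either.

either

Both values of in0 occur among assignments with s5 = 0:
  in0=0: in0=0, in1=0, in2=0, in3=0, in4=0
  in0=1: in0=1, in1=0, in2=0, in3=0, in4=1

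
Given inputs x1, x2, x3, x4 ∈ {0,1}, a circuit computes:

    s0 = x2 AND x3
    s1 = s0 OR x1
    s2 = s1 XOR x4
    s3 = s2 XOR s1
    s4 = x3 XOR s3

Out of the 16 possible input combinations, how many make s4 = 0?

s4 = x3 XOR s3 must be 0, so x3 and s3 are equal.
Enumerating the 16 input combinations, 8 give s4 = 0 and 8 give s4 = 1.

8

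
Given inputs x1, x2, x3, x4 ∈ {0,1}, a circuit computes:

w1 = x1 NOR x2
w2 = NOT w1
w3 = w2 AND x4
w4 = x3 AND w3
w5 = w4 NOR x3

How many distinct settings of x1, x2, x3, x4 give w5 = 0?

8

w5 = w4 NOR x3 must be 0, so at least one of w4, x3 is 1.
Enumerating the 16 input combinations, 8 give w5 = 0 and 8 give w5 = 1.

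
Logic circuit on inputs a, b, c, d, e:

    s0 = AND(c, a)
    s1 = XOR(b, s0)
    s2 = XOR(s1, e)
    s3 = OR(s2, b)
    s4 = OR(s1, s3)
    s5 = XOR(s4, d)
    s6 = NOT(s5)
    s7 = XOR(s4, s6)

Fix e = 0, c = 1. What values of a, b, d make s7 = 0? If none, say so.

a=0 b=0 d=1

s7 = XOR(s4, s6) must be 0, so s4 and s6 are equal.
Check with e = 0, c = 1 and a=0, b=0, d=1:
s0 = AND(c, a) = AND(1, 0) = 0
s1 = XOR(b, s0) = XOR(0, 0) = 0
s2 = XOR(s1, e) = XOR(0, 0) = 0
s3 = OR(s2, b) = OR(0, 0) = 0
s4 = OR(s1, s3) = OR(0, 0) = 0
s5 = XOR(s4, d) = XOR(0, 1) = 1
s6 = NOT(s5) = NOT 1 = 0
s7 = XOR(s4, s6) = XOR(0, 0) = 0
So s7 = 0.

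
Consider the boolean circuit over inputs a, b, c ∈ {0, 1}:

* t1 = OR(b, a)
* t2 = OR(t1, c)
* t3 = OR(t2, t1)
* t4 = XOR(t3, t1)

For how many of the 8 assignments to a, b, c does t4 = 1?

t4 = XOR(t3, t1) must be 1, so t3 and t1 differ.
Satisfying assignments:
  a=0, b=0, c=1

1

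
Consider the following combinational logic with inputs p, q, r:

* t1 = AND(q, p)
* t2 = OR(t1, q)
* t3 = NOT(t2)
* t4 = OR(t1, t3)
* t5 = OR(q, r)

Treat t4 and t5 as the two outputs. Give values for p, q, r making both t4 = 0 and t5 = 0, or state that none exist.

no solution exists

Across all 8 input combinations, none give both t4 = 0 and t5 = 0.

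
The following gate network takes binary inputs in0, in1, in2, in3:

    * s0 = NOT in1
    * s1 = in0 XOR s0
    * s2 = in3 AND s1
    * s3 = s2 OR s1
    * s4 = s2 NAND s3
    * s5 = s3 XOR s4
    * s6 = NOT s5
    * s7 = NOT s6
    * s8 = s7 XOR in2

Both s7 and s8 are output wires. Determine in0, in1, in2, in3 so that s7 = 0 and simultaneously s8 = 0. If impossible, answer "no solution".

in0=1 in1=1 in2=0 in3=0

Check with in0=1 in1=1 in2=0 in3=0:
s0 = NOT in1 = NOT 1 = 0
s1 = in0 XOR s0 = 1 XOR 0 = 1
s2 = in3 AND s1 = 0 AND 1 = 0
s3 = s2 OR s1 = 0 OR 1 = 1
s4 = s2 NAND s3 = 0 NAND 1 = 1
s5 = s3 XOR s4 = 1 XOR 1 = 0
s6 = NOT s5 = NOT 0 = 1
s7 = NOT s6 = NOT 1 = 0
s8 = s7 XOR in2 = 0 XOR 0 = 0
So s7 = 0 and s8 = 0.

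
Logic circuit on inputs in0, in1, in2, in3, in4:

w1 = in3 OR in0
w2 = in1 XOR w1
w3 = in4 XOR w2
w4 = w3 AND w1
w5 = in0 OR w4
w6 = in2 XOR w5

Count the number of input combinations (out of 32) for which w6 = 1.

w6 = in2 XOR w5 must be 1, so in2 and w5 differ.
Enumerating the 32 input combinations, 16 give w6 = 1 and 16 give w6 = 0.

16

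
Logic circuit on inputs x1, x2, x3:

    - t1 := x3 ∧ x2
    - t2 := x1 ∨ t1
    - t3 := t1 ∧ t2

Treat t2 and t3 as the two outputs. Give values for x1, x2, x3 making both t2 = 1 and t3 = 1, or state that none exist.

x1=1, x2=1, x3=1

Check with x1=1, x2=1, x3=1:
t1 = x3 ∧ x2 = 1 ∧ 1 = 1
t2 = x1 ∨ t1 = 1 ∨ 1 = 1
t3 = t1 ∧ t2 = 1 ∧ 1 = 1
So t2 = 1 and t3 = 1.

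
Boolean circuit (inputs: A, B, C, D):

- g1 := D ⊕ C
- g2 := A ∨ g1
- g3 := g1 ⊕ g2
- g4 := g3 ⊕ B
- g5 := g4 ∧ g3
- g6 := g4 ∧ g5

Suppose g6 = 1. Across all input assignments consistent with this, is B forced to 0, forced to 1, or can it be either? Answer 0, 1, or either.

0

g6 = g4 ∧ g5 must be 1, so both g4 = 1 and g5 = 1.
g4 = g3 ⊕ B must be 1, so g3 and B differ.
Every assignment with g6 = 1 has B = 0; there are 2 such assignment(s).
  A=1, B=0, C=0, D=0
  A=1, B=0, C=1, D=1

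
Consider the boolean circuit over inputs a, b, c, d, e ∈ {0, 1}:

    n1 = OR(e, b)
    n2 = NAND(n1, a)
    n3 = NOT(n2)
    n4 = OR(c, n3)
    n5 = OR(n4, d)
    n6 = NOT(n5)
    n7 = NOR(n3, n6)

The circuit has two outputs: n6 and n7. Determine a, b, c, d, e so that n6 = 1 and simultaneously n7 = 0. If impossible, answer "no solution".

a=0 b=0 c=0 d=0 e=1

Check with a=0 b=0 c=0 d=0 e=1:
n1 = OR(e, b) = OR(1, 0) = 1
n2 = NAND(n1, a) = NAND(1, 0) = 1
n3 = NOT(n2) = NOT 1 = 0
n4 = OR(c, n3) = OR(0, 0) = 0
n5 = OR(n4, d) = OR(0, 0) = 0
n6 = NOT(n5) = NOT 0 = 1
n7 = NOR(n3, n6) = NOR(0, 1) = 0
So n6 = 1 and n7 = 0.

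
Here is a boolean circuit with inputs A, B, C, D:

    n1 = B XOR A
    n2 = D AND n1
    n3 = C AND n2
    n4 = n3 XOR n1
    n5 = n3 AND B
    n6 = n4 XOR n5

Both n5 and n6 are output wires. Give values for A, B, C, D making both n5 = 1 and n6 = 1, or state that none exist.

Check with A=0 B=1 C=1 D=1:
n1 = B XOR A = 1 XOR 0 = 1
n2 = D AND n1 = 1 AND 1 = 1
n3 = C AND n2 = 1 AND 1 = 1
n4 = n3 XOR n1 = 1 XOR 1 = 0
n5 = n3 AND B = 1 AND 1 = 1
n6 = n4 XOR n5 = 0 XOR 1 = 1
So n5 = 1 and n6 = 1.

A=0 B=1 C=1 D=1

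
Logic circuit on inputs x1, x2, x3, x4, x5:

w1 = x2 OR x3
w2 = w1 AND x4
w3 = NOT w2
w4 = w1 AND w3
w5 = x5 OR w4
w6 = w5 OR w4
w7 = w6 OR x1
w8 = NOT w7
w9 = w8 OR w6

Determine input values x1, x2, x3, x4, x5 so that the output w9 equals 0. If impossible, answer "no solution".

w9 = w8 OR w6 must be 0, so both w8 = 0 and w6 = 0.
w8 = NOT w7 must be 0, so w7 = 1.
w6 = w5 OR w4 must be 0, so both w5 = 0 and w4 = 0.
Check with x1=1, x2=0, x3=1, x4=1, x5=0:
w1 = x2 OR x3 = 0 OR 1 = 1
w2 = w1 AND x4 = 1 AND 1 = 1
w3 = NOT w2 = NOT 1 = 0
w4 = w1 AND w3 = 1 AND 0 = 0
w5 = x5 OR w4 = 0 OR 0 = 0
w6 = w5 OR w4 = 0 OR 0 = 0
w7 = w6 OR x1 = 0 OR 1 = 1
w8 = NOT w7 = NOT 1 = 0
w9 = w8 OR w6 = 0 OR 0 = 0
So w9 = 0 as required.

x1=1, x2=0, x3=1, x4=1, x5=0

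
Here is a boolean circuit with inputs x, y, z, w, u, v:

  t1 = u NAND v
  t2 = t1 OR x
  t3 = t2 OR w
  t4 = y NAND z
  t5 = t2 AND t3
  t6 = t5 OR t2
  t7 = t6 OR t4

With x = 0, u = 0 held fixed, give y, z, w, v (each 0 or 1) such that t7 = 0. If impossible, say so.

no solution exists

With x = 0, u = 0 fixed, none of the 16 settings of y, z, w, v give t7 = 0.
For example, with y=0, z=1, w=1, v=0:
t1 = u NAND v = 0 NAND 0 = 1
t2 = t1 OR x = 1 OR 0 = 1
t3 = t2 OR w = 1 OR 1 = 1
t4 = y NAND z = 0 NAND 1 = 1
t5 = t2 AND t3 = 1 AND 1 = 1
t6 = t5 OR t2 = 1 OR 1 = 1
t7 = t6 OR t4 = 1 OR 1 = 1
giving t7 = 1 ≠ 0.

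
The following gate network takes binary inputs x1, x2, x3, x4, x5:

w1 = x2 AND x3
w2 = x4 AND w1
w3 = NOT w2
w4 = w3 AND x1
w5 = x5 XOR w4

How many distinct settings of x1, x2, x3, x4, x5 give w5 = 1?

w5 = x5 XOR w4 must be 1, so x5 and w4 differ.
Enumerating the 32 input combinations, 16 give w5 = 1 and 16 give w5 = 0.

16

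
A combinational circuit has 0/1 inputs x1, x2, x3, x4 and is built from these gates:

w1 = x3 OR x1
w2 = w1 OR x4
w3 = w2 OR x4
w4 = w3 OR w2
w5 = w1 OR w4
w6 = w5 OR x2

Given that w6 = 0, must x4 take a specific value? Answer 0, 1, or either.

w6 = w5 OR x2 must be 0, so both w5 = 0 and x2 = 0.
w5 = w1 OR w4 must be 0, so both w1 = 0 and w4 = 0.
Every assignment with w6 = 0 has x4 = 0; there are 1 such assignment(s).
  x1=0, x2=0, x3=0, x4=0

0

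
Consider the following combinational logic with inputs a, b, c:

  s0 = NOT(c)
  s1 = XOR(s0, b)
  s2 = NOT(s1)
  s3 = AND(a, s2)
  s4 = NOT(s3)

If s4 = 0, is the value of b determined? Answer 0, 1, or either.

Both values of b occur among assignments with s4 = 0:
  b=0: a=1, b=0, c=1
  b=1: a=1, b=1, c=0

either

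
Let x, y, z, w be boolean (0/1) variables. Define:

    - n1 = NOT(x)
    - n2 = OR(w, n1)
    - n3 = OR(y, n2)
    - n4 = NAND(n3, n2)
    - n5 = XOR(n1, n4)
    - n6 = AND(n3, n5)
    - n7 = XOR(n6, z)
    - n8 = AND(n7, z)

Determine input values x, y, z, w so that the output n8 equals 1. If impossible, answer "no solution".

x=1 y=0 z=1 w=1

Check with x=1 y=0 z=1 w=1:
n1 = NOT(x) = NOT 1 = 0
n2 = OR(w, n1) = OR(1, 0) = 1
n3 = OR(y, n2) = OR(0, 1) = 1
n4 = NAND(n3, n2) = NAND(1, 1) = 0
n5 = XOR(n1, n4) = XOR(0, 0) = 0
n6 = AND(n3, n5) = AND(1, 0) = 0
n7 = XOR(n6, z) = XOR(0, 1) = 1
n8 = AND(n7, z) = AND(1, 1) = 1
So n8 = 1 as required.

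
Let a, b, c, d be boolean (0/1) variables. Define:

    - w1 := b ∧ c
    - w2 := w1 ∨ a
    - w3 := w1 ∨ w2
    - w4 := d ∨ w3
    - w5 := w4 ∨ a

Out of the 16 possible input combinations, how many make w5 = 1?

w5 = w4 ∨ a must be 1, so at least one of w4, a is 1.
Enumerating the 16 input combinations, 13 give w5 = 1 and 3 give w5 = 0.

13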